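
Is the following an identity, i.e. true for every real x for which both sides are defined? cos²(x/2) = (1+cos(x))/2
Yes, this is an identity.

Claim: cos²(x/2) = (1+cos(x))/2.
Reasoning: Use cos(2θ) = 2cos²θ - 1 with θ = x/2: cos(x) = 2cos²(x/2) - 1. Solving for cos²(x/2) gives (1 + cos(x))/2.
So the two sides agree for every real x for which both sides are defined.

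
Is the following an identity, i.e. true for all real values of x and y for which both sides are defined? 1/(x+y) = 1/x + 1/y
No, this is NOT an identity.

Claim: 1/(x+y) = 1/x + 1/y.
Test a specific point where both sides are defined: x = 4, y = -2.
LHS = 1/(x+y) ≈ 0.5000
RHS = 1/x + 1/y ≈ -0.2500
Since 0.5000 ≠ -0.2500, the equation fails at this point, so it cannot hold for all real values of x and y for which both sides are defined.
1/x + 1/y = (x+y)/(xy), which is not 1/(x+y).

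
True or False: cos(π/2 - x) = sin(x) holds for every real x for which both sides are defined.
Claim: cos(π/2 - x) = sin(x).
Reasoning: Use cos(u - v) = cos(u)cos(v) + sin(u)sin(v) with u = π/2, v = x: cos(π/2)cos(x) + sin(π/2)sin(x) = 0·cos(x) + 1·sin(x) = sin(x).
So the two sides agree for every real x for which both sides are defined.

Conclusion: True.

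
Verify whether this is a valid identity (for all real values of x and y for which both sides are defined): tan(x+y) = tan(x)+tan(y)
Claim: tan(x+y) = tan(x)+tan(y).
Test a specific point where both sides are defined: x = π/3, y = -π/6.
LHS = tan(x+y) ≈ 0.5774
RHS = tan(x)+tan(y) ≈ 1.1547
Since 0.5774 ≠ 1.1547, the equation fails at this point, so it cannot hold for all real values of x and y for which both sides are defined.
The correct formula is tan(x+y) = (tan(x) + tan(y))/(1 - tan(x)tan(y)).

Conclusion: No, this is NOT an identity.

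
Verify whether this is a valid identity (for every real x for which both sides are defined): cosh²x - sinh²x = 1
Yes, this is an identity.

Claim: cosh²x - sinh²x = 1.
Reasoning: With cosh(x) = (e^x + e^-x)/2 and sinh(x) = (e^x - e^-x)/2: cosh²x = (e^(2x) + 2 + e^(-2x))/4 and sinh²x = (e^(2x) - 2 + e^(-2x))/4. Subtracting leaves 4/4 = 1.
So the two sides agree for every real x for which both sides are defined.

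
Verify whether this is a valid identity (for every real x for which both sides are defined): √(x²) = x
Claim: √(x²) = x.
Test a specific point where both sides are defined: x = -3.
LHS = √(x²) ≈ 3.0000
RHS = x ≈ -3.0000
Since 3.0000 ≠ -3.0000, the equation fails at this point, so it cannot hold for every real x for which both sides are defined.
√(x²) = |x|, which differs from x whenever x < 0 (both sides are defined for every real x).

Conclusion: No, this is NOT an identity.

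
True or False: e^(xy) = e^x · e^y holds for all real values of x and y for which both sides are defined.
Claim: e^(xy) = e^x · e^y.
Test a specific point where both sides are defined: x = -2, y = 3/2.
LHS = e^(xy) ≈ 0.0498
RHS = e^x · e^y ≈ 0.6065
Since 0.0498 ≠ 0.6065, the equation fails at this point, so it cannot hold for all real values of x and y for which both sides are defined.
e^x · e^y = e^(x+y), not e^(xy).

Conclusion: False.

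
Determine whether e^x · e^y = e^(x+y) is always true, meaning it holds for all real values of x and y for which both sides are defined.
Yes, this is an identity.

Claim: e^x · e^y = e^(x+y).
Reasoning: This is the law of exponents for a common base: multiplying powers adds exponents. E.g. from the series, (Σ x^j/j!)(Σ y^k/k!) = Σ_m (Σ_{j+k=m} x^j y^k/(j!k!)) = Σ_m (x+y)^m/m! by the binomial theorem.
So the two sides agree for all real values of x and y for which both sides are defined.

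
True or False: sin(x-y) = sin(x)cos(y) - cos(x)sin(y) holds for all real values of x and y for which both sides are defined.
True.

Claim: sin(x-y) = sin(x)cos(y) - cos(x)sin(y).
Reasoning: Replace y by -y in sin(x+y) = sin(x)cos(y) + cos(x)sin(y) and use cos(-y) = cos(y), sin(-y) = -sin(y): sin(x-y) = sin(x)cos(y) - cos(x)sin(y).
So the two sides agree for all real values of x and y for which both sides are defined.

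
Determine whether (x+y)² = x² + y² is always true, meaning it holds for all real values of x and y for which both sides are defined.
Claim: (x+y)² = x² + y².
Test a specific point where both sides are defined: x = 1/2, y = 1/2.
LHS = (x+y)² ≈ 1.0000
RHS = x² + y² ≈ 0.5000
Since 1.0000 ≠ 0.5000, the equation fails at this point, so it cannot hold for all real values of x and y for which both sides are defined.
The correct expansion is (x+y)² = x² + 2xy + y²; the cross term 2xy is missing.

Conclusion: No, this is NOT an identity.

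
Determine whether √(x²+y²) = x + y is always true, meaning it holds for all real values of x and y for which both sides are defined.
Claim: √(x²+y²) = x + y.
Test a specific point where both sides are defined: x = 4, y = 5.
LHS = √(x²+y²) ≈ 6.4031
RHS = x + y ≈ 9.0000
Since 6.4031 ≠ 9.0000, the equation fails at this point, so it cannot hold for all real values of x and y for which both sides are defined.
(x+y)² = x² + 2xy + y², not x² + y², so the square root does not split this way.

Conclusion: No, this is NOT an identity.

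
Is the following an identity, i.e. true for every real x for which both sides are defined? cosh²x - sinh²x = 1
Claim: cosh²x - sinh²x = 1.
Reasoning: With cosh(x) = (e^x + e^-x)/2 and sinh(x) = (e^x - e^-x)/2: cosh²x = (e^(2x) + 2 + e^(-2x))/4 and sinh²x = (e^(2x) - 2 + e^(-2x))/4. Subtracting leaves 4/4 = 1.
So the two sides agree for every real x for which both sides are defined.

Conclusion: Yes, this is an identity.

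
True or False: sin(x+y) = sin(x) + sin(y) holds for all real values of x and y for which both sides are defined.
False.

Claim: sin(x+y) = sin(x) + sin(y).
Test a specific point where both sides are defined: x = -π/2, y = -π/6.
LHS = sin(x+y) ≈ -0.8660
RHS = sin(x) + sin(y) ≈ -1.5000
Since -0.8660 ≠ -1.5000, the equation fails at this point, so it cannot hold for all real values of x and y for which both sides are defined.
The correct expansion is sin(x+y) = sin(x)cos(y) + cos(x)sin(y); sine is not additive.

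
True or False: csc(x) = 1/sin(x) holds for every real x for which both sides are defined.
Claim: csc(x) = 1/sin(x).
Reasoning: csc(x) is by definition the reciprocal of sin(x), wherever sin(x) ≠ 0.
So the two sides agree for every real x for which both sides are defined.

Conclusion: True.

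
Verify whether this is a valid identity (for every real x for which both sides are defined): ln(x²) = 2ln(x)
Yes, this is an identity.

Claim: ln(x²) = 2ln(x).
Reasoning: The right side requires x > 0. For x > 0, x² = (e^(ln x))² = e^(2ln x), so ln(x²) = 2ln(x). (For x < 0 the right side is undefined, so those values are outside the claim.)
So the two sides agree for every real x for which both sides are defined.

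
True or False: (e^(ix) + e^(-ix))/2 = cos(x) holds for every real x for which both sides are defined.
True.

Claim: (e^(ix) + e^(-ix))/2 = cos(x).
Reasoning: By Euler's formula e^(ix) = cos(x) + i·sin(x) and e^(-ix) = cos(x) - i·sin(x). Adding cancels the sine terms: e^(ix) + e^(-ix) = 2cos(x); divide by 2.
So the two sides agree for every real x for which both sides are defined.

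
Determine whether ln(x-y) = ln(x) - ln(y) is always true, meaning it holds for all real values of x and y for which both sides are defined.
Claim: ln(x-y) = ln(x) - ln(y).
Test a specific point where both sides are defined: x = 1, y = 1/2.
LHS = ln(x-y) ≈ -0.6931
RHS = ln(x) - ln(y) ≈ 0.6931
Since -0.6931 ≠ 0.6931, the equation fails at this point, so it cannot hold for all real values of x and y for which both sides are defined.
ln(x) - ln(y) = ln(x/y), not ln(x-y).

Conclusion: No, this is NOT an identity.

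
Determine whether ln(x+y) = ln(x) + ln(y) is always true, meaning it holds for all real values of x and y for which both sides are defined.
No, this is NOT an identity.

Claim: ln(x+y) = ln(x) + ln(y).
Test a specific point where both sides are defined: x = 3, y = 4.
LHS = ln(x+y) ≈ 1.9459
RHS = ln(x) + ln(y) ≈ 2.4849
Since 1.9459 ≠ 2.4849, the equation fails at this point, so it cannot hold for all real values of x and y for which both sides are defined.
ln(x) + ln(y) = ln(xy), not ln(x+y).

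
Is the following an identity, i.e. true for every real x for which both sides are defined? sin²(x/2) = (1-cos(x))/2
Yes, this is an identity.

Claim: sin²(x/2) = (1-cos(x))/2.
Reasoning: Use cos(2θ) = 1 - 2sin²θ with θ = x/2: cos(x) = 1 - 2sin²(x/2). Solving for sin²(x/2) gives (1 - cos(x))/2.
So the two sides agree for every real x for which both sides are defined.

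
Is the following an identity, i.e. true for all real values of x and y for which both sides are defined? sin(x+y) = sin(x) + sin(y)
Claim: sin(x+y) = sin(x) + sin(y).
Test a specific point where both sides are defined: x = -π/4, y = π/6.
LHS = sin(x+y) ≈ -0.2588
RHS = sin(x) + sin(y) ≈ -0.2071
Since -0.2588 ≠ -0.2071, the equation fails at this point, so it cannot hold for all real values of x and y for which both sides are defined.
The correct expansion is sin(x+y) = sin(x)cos(y) + cos(x)sin(y); sine is not additive.

Conclusion: No, this is NOT an identity.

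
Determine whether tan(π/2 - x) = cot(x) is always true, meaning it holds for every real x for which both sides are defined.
Claim: tan(π/2 - x) = cot(x).
Reasoning: tan(π/2 - x) = sin(π/2 - x)/cos(π/2 - x) = cos(x)/sin(x) = cot(x), using the cofunction identities sin(π/2 - x) = cos(x) and cos(π/2 - x) = sin(x).
So the two sides agree for every real x for which both sides are defined.

Conclusion: Yes, this is an identity.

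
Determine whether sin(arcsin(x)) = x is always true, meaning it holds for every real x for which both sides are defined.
Claim: sin(arcsin(x)) = x.
Reasoning: For -1 ≤ x ≤ 1 (where arcsin is defined), arcsin(x) is by definition an angle whose sine equals x. Taking the sine of that angle returns x. (Note the other order, arcsin(sin x) = x, is NOT an identity.)
So the two sides agree for every real x for which both sides are defined.

Conclusion: Yes, this is an identity.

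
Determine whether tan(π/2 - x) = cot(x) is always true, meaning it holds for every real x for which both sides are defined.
Yes, this is an identity.

Claim: tan(π/2 - x) = cot(x).
Reasoning: tan(π/2 - x) = sin(π/2 - x)/cos(π/2 - x) = cos(x)/sin(x) = cot(x), using the cofunction identities sin(π/2 - x) = cos(x) and cos(π/2 - x) = sin(x).
So the two sides agree for every real x for which both sides are defined.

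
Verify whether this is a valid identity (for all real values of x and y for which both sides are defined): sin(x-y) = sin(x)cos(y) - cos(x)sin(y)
Claim: sin(x-y) = sin(x)cos(y) - cos(x)sin(y).
Reasoning: Replace y by -y in sin(x+y) = sin(x)cos(y) + cos(x)sin(y) and use cos(-y) = cos(y), sin(-y) = -sin(y): sin(x-y) = sin(x)cos(y) - cos(x)sin(y).
So the two sides agree for all real values of x and y for which both sides are defined.

Conclusion: Yes, this is an identity.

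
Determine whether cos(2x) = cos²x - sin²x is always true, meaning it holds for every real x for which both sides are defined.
Yes, this is an identity.

Claim: cos(2x) = cos²x - sin²x.
Reasoning: Put y = x in the addition formula cos(x+y) = cos(x)cos(y) - sin(x)sin(y): cos(2x) = cos²x - sin²x.
So the two sides agree for every real x for which both sides are defined.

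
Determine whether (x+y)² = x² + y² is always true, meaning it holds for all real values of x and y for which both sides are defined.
Claim: (x+y)² = x² + y².
Test a specific point where both sides are defined: x = -2, y = -2.
LHS = (x+y)² ≈ 16.0000
RHS = x² + y² ≈ 8.0000
Since 16.0000 ≠ 8.0000, the equation fails at this point, so it cannot hold for all real values of x and y for which both sides are defined.
The correct expansion is (x+y)² = x² + 2xy + y²; the cross term 2xy is missing.

Conclusion: No, this is NOT an identity.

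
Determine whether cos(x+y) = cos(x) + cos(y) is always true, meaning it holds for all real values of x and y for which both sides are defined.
No, this is NOT an identity.

Claim: cos(x+y) = cos(x) + cos(y).
Test a specific point where both sides are defined: x = -π/4, y = π/6.
LHS = cos(x+y) ≈ 0.9659
RHS = cos(x) + cos(y) ≈ 1.5731
Since 0.9659 ≠ 1.5731, the equation fails at this point, so it cannot hold for all real values of x and y for which both sides are defined.
The correct expansion is cos(x+y) = cos(x)cos(y) - sin(x)sin(y); cosine is not additive.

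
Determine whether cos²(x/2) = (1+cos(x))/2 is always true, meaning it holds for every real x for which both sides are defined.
Yes, this is an identity.

Claim: cos²(x/2) = (1+cos(x))/2.
Reasoning: Use cos(2θ) = 2cos²θ - 1 with θ = x/2: cos(x) = 2cos²(x/2) - 1. Solving for cos²(x/2) gives (1 + cos(x))/2.
So the two sides agree for every real x for which both sides are defined.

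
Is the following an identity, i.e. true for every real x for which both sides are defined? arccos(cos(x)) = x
Claim: arccos(cos(x)) = x.
Test a specific point where both sides are defined: x = -π/3.
LHS = arccos(cos(x)) ≈ 1.0472
RHS = x ≈ -1.0472
Since 1.0472 ≠ -1.0472, the equation fails at this point, so it cannot hold for every real x for which both sides are defined.
arccos only returns values in [0, π], so arccos(cos(x)) = x holds only for x in that interval, not for all real x.

Conclusion: No, this is NOT an identity.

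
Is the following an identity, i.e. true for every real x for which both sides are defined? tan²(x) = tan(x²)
No, this is NOT an identity.

Claim: tan²(x) = tan(x²).
Test a specific point where both sides are defined: x = π/3.
LHS = tan²(x) ≈ 3.0000
RHS = tan(x²) ≈ 1.9485
Since 3.0000 ≠ 1.9485, the equation fails at this point, so it cannot hold for every real x for which both sides are defined.
tan²(x) means (tan x)², squaring the output; tan(x²) squares the input. These are different functions.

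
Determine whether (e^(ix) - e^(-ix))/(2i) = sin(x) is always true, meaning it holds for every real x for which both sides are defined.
Yes, this is an identity.

Claim: (e^(ix) - e^(-ix))/(2i) = sin(x).
Reasoning: By Euler's formula e^(ix) = cos(x) + i·sin(x) and e^(-ix) = cos(x) - i·sin(x). Subtracting cancels the cosine terms: e^(ix) - e^(-ix) = 2i·sin(x); divide by 2i.
So the two sides agree for every real x for which both sides are defined.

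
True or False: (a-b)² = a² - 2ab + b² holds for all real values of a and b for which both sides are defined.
True.

Claim: (a-b)² = a² - 2ab + b².
Reasoning: Expand: (a-b)² = (a-b)(a-b) = a·a - a·b - b·a + b·b = a² - 2ab + b².
So the two sides agree for all real values of a and b for which both sides are defined.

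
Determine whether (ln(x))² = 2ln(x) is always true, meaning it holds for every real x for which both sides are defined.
Claim: (ln(x))² = 2ln(x).
Test a specific point where both sides are defined: x = 4.
LHS = (ln(x))² ≈ 1.9218
RHS = 2ln(x) ≈ 2.7726
Since 1.9218 ≠ 2.7726, the equation fails at this point, so it cannot hold for every real x for which both sides are defined.
2ln(x) equals ln(x²), which is not the same as (ln x)².

Conclusion: No, this is NOT an identity.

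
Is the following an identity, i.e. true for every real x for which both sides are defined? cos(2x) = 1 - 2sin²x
Yes, this is an identity.

Claim: cos(2x) = 1 - 2sin²x.
Reasoning: cos(2x) = cos²x - sin²x. Replace cos²x by 1 - sin²x: (1 - sin²x) - sin²x = 1 - 2sin²x.
So the two sides agree for every real x for which both sides are defined.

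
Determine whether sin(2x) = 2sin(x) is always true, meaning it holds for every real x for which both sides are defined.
No, this is NOT an identity.

Claim: sin(2x) = 2sin(x).
Test a specific point where both sides are defined: x = 2π/3.
LHS = sin(2x) ≈ -0.8660
RHS = 2sin(x) ≈ 1.7321
Since -0.8660 ≠ 1.7321, the equation fails at this point, so it cannot hold for every real x for which both sides are defined.
The correct double-angle formula is sin(2x) = 2sin(x)cos(x).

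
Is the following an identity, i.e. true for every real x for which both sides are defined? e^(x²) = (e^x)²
Claim: e^(x²) = (e^x)².
Test a specific point where both sides are defined: x = 1/2.
LHS = e^(x²) ≈ 1.2840
RHS = (e^x)² ≈ 2.7183
Since 1.2840 ≠ 2.7183, the equation fails at this point, so it cannot hold for every real x for which both sides are defined.
(e^x)² = e^(2x), and 2x ≠ x² in general.

Conclusion: No, this is NOT an identity.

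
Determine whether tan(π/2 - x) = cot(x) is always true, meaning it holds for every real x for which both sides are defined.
Claim: tan(π/2 - x) = cot(x).
Reasoning: tan(π/2 - x) = sin(π/2 - x)/cos(π/2 - x) = cos(x)/sin(x) = cot(x), using the cofunction identities sin(π/2 - x) = cos(x) and cos(π/2 - x) = sin(x).
So the two sides agree for every real x for which both sides are defined.

Conclusion: Yes, this is an identity.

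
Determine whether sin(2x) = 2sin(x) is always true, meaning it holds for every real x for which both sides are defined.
Claim: sin(2x) = 2sin(x).
Test a specific point where both sides are defined: x = π/2.
LHS = sin(2x) ≈ 0.0000
RHS = 2sin(x) ≈ 2.0000
Since 0.0000 ≠ 2.0000, the equation fails at this point, so it cannot hold for every real x for which both sides are defined.
The correct double-angle formula is sin(2x) = 2sin(x)cos(x).

Conclusion: No, this is NOT an identity.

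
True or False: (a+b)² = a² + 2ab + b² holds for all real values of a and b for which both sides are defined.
True.

Claim: (a+b)² = a² + 2ab + b².
Reasoning: Expand: (a+b)² = (a+b)(a+b) = a·a + a·b + b·a + b·b = a² + 2ab + b².
So the two sides agree for all real values of a and b for which both sides are defined.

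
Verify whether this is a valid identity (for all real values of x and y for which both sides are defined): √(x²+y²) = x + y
Claim: √(x²+y²) = x + y.
Test a specific point where both sides are defined: x = 3, y = -2.
LHS = √(x²+y²) ≈ 3.6056
RHS = x + y ≈ 1.0000
Since 3.6056 ≠ 1.0000, the equation fails at this point, so it cannot hold for all real values of x and y for which both sides are defined.
(x+y)² = x² + 2xy + y², not x² + y², so the square root does not split this way.

Conclusion: No, this is NOT an identity.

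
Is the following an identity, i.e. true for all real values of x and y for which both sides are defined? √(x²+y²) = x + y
Claim: √(x²+y²) = x + y.
Test a specific point where both sides are defined: x = 1/2, y = -1.
LHS = √(x²+y²) ≈ 1.1180
RHS = x + y ≈ -0.5000
Since 1.1180 ≠ -0.5000, the equation fails at this point, so it cannot hold for all real values of x and y for which both sides are defined.
(x+y)² = x² + 2xy + y², not x² + y², so the square root does not split this way.

Conclusion: No, this is NOT an identity.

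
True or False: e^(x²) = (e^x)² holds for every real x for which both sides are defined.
False.

Claim: e^(x²) = (e^x)².
Test a specific point where both sides are defined: x = 3/2.
LHS = e^(x²) ≈ 9.4877
RHS = (e^x)² ≈ 20.0855
Since 9.4877 ≠ 20.0855, the equation fails at this point, so it cannot hold for every real x for which both sides are defined.
(e^x)² = e^(2x), and 2x ≠ x² in general.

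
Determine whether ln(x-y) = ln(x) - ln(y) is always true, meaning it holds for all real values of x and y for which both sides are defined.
Claim: ln(x-y) = ln(x) - ln(y).
Test a specific point where both sides are defined: x = 5, y = 2.
LHS = ln(x-y) ≈ 1.0986
RHS = ln(x) - ln(y) ≈ 0.9163
Since 1.0986 ≠ 0.9163, the equation fails at this point, so it cannot hold for all real values of x and y for which both sides are defined.
ln(x) - ln(y) = ln(x/y), not ln(x-y).

Conclusion: No, this is NOT an identity.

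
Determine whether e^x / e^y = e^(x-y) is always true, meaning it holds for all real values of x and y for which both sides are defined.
Yes, this is an identity.

Claim: e^x / e^y = e^(x-y).
Reasoning: 1/e^y = e^(-y), so e^x / e^y = e^x · e^(-y) = e^(x + (-y)) = e^(x-y) by the product rule for exponents.
So the two sides agree for all real values of x and y for which both sides are defined.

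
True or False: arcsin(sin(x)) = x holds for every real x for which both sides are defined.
False.

Claim: arcsin(sin(x)) = x.
Test a specific point where both sides are defined: x = π.
LHS = arcsin(sin(x)) ≈ 0.0000
RHS = x ≈ 3.1416
Since 0.0000 ≠ 3.1416, the equation fails at this point, so it cannot hold for every real x for which both sides are defined.
arcsin only returns values in [-π/2, π/2], so arcsin(sin(x)) = x holds only for x in that interval, not for all real x.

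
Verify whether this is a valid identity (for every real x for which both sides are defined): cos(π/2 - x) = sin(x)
Claim: cos(π/2 - x) = sin(x).
Reasoning: Use cos(u - v) = cos(u)cos(v) + sin(u)sin(v) with u = π/2, v = x: cos(π/2)cos(x) + sin(π/2)sin(x) = 0·cos(x) + 1·sin(x) = sin(x).
So the two sides agree for every real x for which both sides are defined.

Conclusion: Yes, this is an identity.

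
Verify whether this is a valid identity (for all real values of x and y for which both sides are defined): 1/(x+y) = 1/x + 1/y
Claim: 1/(x+y) = 1/x + 1/y.
Test a specific point where both sides are defined: x = -3, y = -3.
LHS = 1/(x+y) ≈ -0.1667
RHS = 1/x + 1/y ≈ -0.6667
Since -0.1667 ≠ -0.6667, the equation fails at this point, so it cannot hold for all real values of x and y for which both sides are defined.
1/x + 1/y = (x+y)/(xy), which is not 1/(x+y).

Conclusion: No, this is NOT an identity.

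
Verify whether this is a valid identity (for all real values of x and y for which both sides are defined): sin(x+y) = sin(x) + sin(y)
Claim: sin(x+y) = sin(x) + sin(y).
Test a specific point where both sides are defined: x = π/4, y = π/3.
LHS = sin(x+y) ≈ 0.9659
RHS = sin(x) + sin(y) ≈ 1.5731
Since 0.9659 ≠ 1.5731, the equation fails at this point, so it cannot hold for all real values of x and y for which both sides are defined.
The correct expansion is sin(x+y) = sin(x)cos(y) + cos(x)sin(y); sine is not additive.

Conclusion: No, this is NOT an identity.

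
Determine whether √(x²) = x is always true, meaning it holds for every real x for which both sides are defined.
No, this is NOT an identity.

Claim: √(x²) = x.
Test a specific point where both sides are defined: x = -1.
LHS = √(x²) ≈ 1.0000
RHS = x ≈ -1.0000
Since 1.0000 ≠ -1.0000, the equation fails at this point, so it cannot hold for every real x for which both sides are defined.
√(x²) = |x|, which differs from x whenever x < 0 (both sides are defined for every real x).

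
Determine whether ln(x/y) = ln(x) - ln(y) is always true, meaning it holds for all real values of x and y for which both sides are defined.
Yes, this is an identity.

Claim: ln(x/y) = ln(x) - ln(y).
Reasoning: Both sides are simultaneously defined only when x, y > 0. Write x = e^p, y = e^q. Then x/y = e^(p-q), so ln(x/y) = p - q = ln(x) - ln(y).
So the two sides agree for all real values of x and y for which both sides are defined.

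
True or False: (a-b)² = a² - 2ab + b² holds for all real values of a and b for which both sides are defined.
True.

Claim: (a-b)² = a² - 2ab + b².
Reasoning: Expand: (a-b)² = (a-b)(a-b) = a·a - a·b - b·a + b·b = a² - 2ab + b².
So the two sides agree for all real values of a and b for which both sides are defined.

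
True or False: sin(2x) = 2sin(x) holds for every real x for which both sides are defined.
False.

Claim: sin(2x) = 2sin(x).
Test a specific point where both sides are defined: x = π/3.
LHS = sin(2x) ≈ 0.8660
RHS = 2sin(x) ≈ 1.7321
Since 0.8660 ≠ 1.7321, the equation fails at this point, so it cannot hold for every real x for which both sides are defined.
The correct double-angle formula is sin(2x) = 2sin(x)cos(x).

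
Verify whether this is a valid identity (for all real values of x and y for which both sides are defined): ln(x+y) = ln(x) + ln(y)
Claim: ln(x+y) = ln(x) + ln(y).
Test a specific point where both sides are defined: x = 3, y = 2.
LHS = ln(x+y) ≈ 1.6094
RHS = ln(x) + ln(y) ≈ 1.7918
Since 1.6094 ≠ 1.7918, the equation fails at this point, so it cannot hold for all real values of x and y for which both sides are defined.
ln(x) + ln(y) = ln(xy), not ln(x+y).

Conclusion: No, this is NOT an identity.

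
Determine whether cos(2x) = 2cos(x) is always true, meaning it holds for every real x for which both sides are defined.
Claim: cos(2x) = 2cos(x).
Test a specific point where both sides are defined: x = π/6.
LHS = cos(2x) ≈ 0.5000
RHS = 2cos(x) ≈ 1.7321
Since 0.5000 ≠ 1.7321, the equation fails at this point, so it cannot hold for every real x for which both sides are defined.
The correct double-angle formula is cos(2x) = cos²x - sin²x.

Conclusion: No, this is NOT an identity.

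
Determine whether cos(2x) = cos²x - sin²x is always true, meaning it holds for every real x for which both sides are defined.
Yes, this is an identity.

Claim: cos(2x) = cos²x - sin²x.
Reasoning: Put y = x in the addition formula cos(x+y) = cos(x)cos(y) - sin(x)sin(y): cos(2x) = cos²x - sin²x.
So the two sides agree for every real x for which both sides are defined.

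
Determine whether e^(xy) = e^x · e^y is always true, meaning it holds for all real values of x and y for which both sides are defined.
No, this is NOT an identity.

Claim: e^(xy) = e^x · e^y.
Test a specific point where both sides are defined: x = 3, y = 1/2.
LHS = e^(xy) ≈ 4.4817
RHS = e^x · e^y ≈ 33.1155
Since 4.4817 ≠ 33.1155, the equation fails at this point, so it cannot hold for all real values of x and y for which both sides are defined.
e^x · e^y = e^(x+y), not e^(xy).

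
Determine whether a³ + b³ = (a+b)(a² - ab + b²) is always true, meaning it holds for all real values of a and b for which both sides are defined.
Yes, this is an identity.

Claim: a³ + b³ = (a+b)(a² - ab + b²).
Reasoning: Expand the right side: (a+b)(a² - ab + b²) = a³ - a²b + ab² + a²b - ab² + b³ = a³ + b³ (the middle terms cancel in pairs).
So the two sides agree for all real values of a and b for which both sides are defined.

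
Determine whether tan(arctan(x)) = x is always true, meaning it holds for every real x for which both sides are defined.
Claim: tan(arctan(x)) = x.
Reasoning: For every real x, arctan(x) is by definition the angle in (-π/2, π/2) whose tangent equals x. Taking the tangent of that angle returns x.
So the two sides agree for every real x for which both sides are defined.

Conclusion: Yes, this is an identity.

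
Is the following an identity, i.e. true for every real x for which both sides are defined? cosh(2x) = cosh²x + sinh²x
Yes, this is an identity.

Claim: cosh(2x) = cosh²x + sinh²x.
Reasoning: cosh²x = (e^(2x) + 2 + e^(-2x))/4 and sinh²x = (e^(2x) - 2 + e^(-2x))/4. Adding gives (2e^(2x) + 2e^(-2x))/4 = (e^(2x) + e^(-2x))/2 = cosh(2x).
So the two sides agree for every real x for which both sides are defined.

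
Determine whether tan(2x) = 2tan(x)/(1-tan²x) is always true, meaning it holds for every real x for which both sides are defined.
Yes, this is an identity.

Claim: tan(2x) = 2tan(x)/(1-tan²x).
Reasoning: tan(2x) = sin(2x)/cos(2x) = 2sin(x)cos(x) / (cos²x - sin²x). Divide numerator and denominator by cos²x: 2tan(x) / (1 - tan²x).
So the two sides agree for every real x for which both sides are defined.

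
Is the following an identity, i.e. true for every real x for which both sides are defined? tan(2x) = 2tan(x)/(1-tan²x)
Yes, this is an identity.

Claim: tan(2x) = 2tan(x)/(1-tan²x).
Reasoning: tan(2x) = sin(2x)/cos(2x) = 2sin(x)cos(x) / (cos²x - sin²x). Divide numerator and denominator by cos²x: 2tan(x) / (1 - tan²x).
So the two sides agree for every real x for which both sides are defined.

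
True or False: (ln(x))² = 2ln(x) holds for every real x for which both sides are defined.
Claim: (ln(x))² = 2ln(x).
Test a specific point where both sides are defined: x = 5.
LHS = (ln(x))² ≈ 2.5903
RHS = 2ln(x) ≈ 3.2189
Since 2.5903 ≠ 3.2189, the equation fails at this point, so it cannot hold for every real x for which both sides are defined.
2ln(x) equals ln(x²), which is not the same as (ln x)².

Conclusion: False.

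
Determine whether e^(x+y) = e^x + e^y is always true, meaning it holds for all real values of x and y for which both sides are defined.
Claim: e^(x+y) = e^x + e^y.
Test a specific point where both sides are defined: x = 1/2, y = 4.
LHS = e^(x+y) ≈ 90.0171
RHS = e^x + e^y ≈ 56.2469
Since 90.0171 ≠ 56.2469, the equation fails at this point, so it cannot hold for all real values of x and y for which both sides are defined.
The correct rule is e^(x+y) = e^x · e^y (a product, not a sum).

Conclusion: No, this is NOT an identity.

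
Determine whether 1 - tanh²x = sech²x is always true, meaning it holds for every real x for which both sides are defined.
Yes, this is an identity.

Claim: 1 - tanh²x = sech²x.
Reasoning: Divide cosh²x - sinh²x = 1 through by cosh²x (never zero): 1 - tanh²x = 1/cosh²x = sech²x.
So the two sides agree for every real x for which both sides are defined.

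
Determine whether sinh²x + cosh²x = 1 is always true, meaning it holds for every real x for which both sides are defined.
Claim: sinh²x + cosh²x = 1.
Test a specific point where both sides are defined: x = 1.
LHS = sinh²x + cosh²x ≈ 3.7622
RHS = 1 ≈ 1.0000
Since 3.7622 ≠ 1.0000, the equation fails at this point, so it cannot hold for every real x for which both sides are defined.
The correct hyperbolic identity is cosh²x - sinh²x = 1 (a difference); the sum sinh²x + cosh²x equals cosh(2x).

Conclusion: No, this is NOT an identity.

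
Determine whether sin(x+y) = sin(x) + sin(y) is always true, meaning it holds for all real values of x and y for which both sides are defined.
No, this is NOT an identity.

Claim: sin(x+y) = sin(x) + sin(y).
Test a specific point where both sides are defined: x = π, y = π/4.
LHS = sin(x+y) ≈ -0.7071
RHS = sin(x) + sin(y) ≈ 0.7071
Since -0.7071 ≠ 0.7071, the equation fails at this point, so it cannot hold for all real values of x and y for which both sides are defined.
The correct expansion is sin(x+y) = sin(x)cos(y) + cos(x)sin(y); sine is not additive.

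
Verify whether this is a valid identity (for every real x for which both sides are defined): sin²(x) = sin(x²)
Claim: sin²(x) = sin(x²).
Test a specific point where both sides are defined: x = -π/2.
LHS = sin²(x) ≈ 1.0000
RHS = sin(x²) ≈ 0.6243
Since 1.0000 ≠ 0.6243, the equation fails at this point, so it cannot hold for every real x for which both sides are defined.
sin²(x) means (sin x)², squaring the output; sin(x²) squares the input. These are different functions.

Conclusion: No, this is NOT an identity.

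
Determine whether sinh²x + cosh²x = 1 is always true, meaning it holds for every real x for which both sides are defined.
Claim: sinh²x + cosh²x = 1.
Test a specific point where both sides are defined: x = 4.
LHS = sinh²x + cosh²x ≈ 1490.4792
RHS = 1 ≈ 1.0000
Since 1490.4792 ≠ 1.0000, the equation fails at this point, so it cannot hold for every real x for which both sides are defined.
The correct hyperbolic identity is cosh²x - sinh²x = 1 (a difference); the sum sinh²x + cosh²x equals cosh(2x).

Conclusion: No, this is NOT an identity.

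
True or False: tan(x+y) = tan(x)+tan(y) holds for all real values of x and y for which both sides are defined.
Claim: tan(x+y) = tan(x)+tan(y).
Test a specific point where both sides are defined: x = π/6, y = 3π/4.
LHS = tan(x+y) ≈ -0.2679
RHS = tan(x)+tan(y) ≈ -0.4226
Since -0.2679 ≠ -0.4226, the equation fails at this point, so it cannot hold for all real values of x and y for which both sides are defined.
The correct formula is tan(x+y) = (tan(x) + tan(y))/(1 - tan(x)tan(y)).

Conclusion: False.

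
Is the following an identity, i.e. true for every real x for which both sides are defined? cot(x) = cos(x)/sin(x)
Yes, this is an identity.

Claim: cot(x) = cos(x)/sin(x).
Reasoning: cot(x) is defined as 1/tan(x) = 1/(sin(x)/cos(x)) = cos(x)/sin(x), wherever sin(x) ≠ 0.
So the two sides agree for every real x for which both sides are defined.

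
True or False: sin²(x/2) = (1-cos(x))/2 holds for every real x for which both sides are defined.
True.

Claim: sin²(x/2) = (1-cos(x))/2.
Reasoning: Use cos(2θ) = 1 - 2sin²θ with θ = x/2: cos(x) = 1 - 2sin²(x/2). Solving for sin²(x/2) gives (1 - cos(x))/2.
So the two sides agree for every real x for which both sides are defined.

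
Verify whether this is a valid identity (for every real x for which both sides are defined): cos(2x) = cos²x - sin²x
Yes, this is an identity.

Claim: cos(2x) = cos²x - sin²x.
Reasoning: Put y = x in the addition formula cos(x+y) = cos(x)cos(y) - sin(x)sin(y): cos(2x) = cos²x - sin²x.
So the two sides agree for every real x for which both sides are defined.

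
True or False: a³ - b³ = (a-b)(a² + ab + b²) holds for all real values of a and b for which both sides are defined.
True.

Claim: a³ - b³ = (a-b)(a² + ab + b²).
Reasoning: Expand the right side: (a-b)(a² + ab + b²) = a³ + a²b + ab² - a²b - ab² - b³ = a³ - b³ (the middle terms cancel in pairs).
So the two sides agree for all real values of a and b for which both sides are defined.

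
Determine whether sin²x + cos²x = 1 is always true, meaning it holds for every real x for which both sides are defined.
Claim: sin²x + cos²x = 1.
Reasoning: The point (cos x, sin x) lies on the unit circle X² + Y² = 1, so cos²x + sin²x = 1 for every real x.
So the two sides agree for every real x for which both sides are defined.

Conclusion: Yes, this is an identity.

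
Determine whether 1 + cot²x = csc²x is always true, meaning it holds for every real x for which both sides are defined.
Yes, this is an identity.

Claim: 1 + cot²x = csc²x.
Reasoning: Start from sin²x + cos²x = 1 and divide every term by sin²x (allowed wherever cot x and csc x are defined): 1 + cot²x = 1/sin²x = csc²x.
So the two sides agree for every real x for which both sides are defined.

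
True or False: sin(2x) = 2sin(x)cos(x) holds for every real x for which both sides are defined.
True.

Claim: sin(2x) = 2sin(x)cos(x).
Reasoning: Put y = x in the addition formula sin(x+y) = sin(x)cos(y) + cos(x)sin(y): sin(2x) = sin(x)cos(x) + cos(x)sin(x) = 2sin(x)cos(x).
So the two sides agree for every real x for which both sides are defined.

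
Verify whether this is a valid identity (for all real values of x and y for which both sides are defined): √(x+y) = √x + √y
Claim: √(x+y) = √x + √y.
Test a specific point where both sides are defined: x = 1/2, y = 1.
LHS = √(x+y) ≈ 1.2247
RHS = √x + √y ≈ 1.7071
Since 1.2247 ≠ 1.7071, the equation fails at this point, so it cannot hold for all real values of x and y for which both sides are defined.
Squaring the right side gives x + 2√(xy) + y, not x + y.

Conclusion: No, this is NOT an identity.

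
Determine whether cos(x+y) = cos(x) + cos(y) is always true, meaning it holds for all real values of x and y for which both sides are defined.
No, this is NOT an identity.

Claim: cos(x+y) = cos(x) + cos(y).
Test a specific point where both sides are defined: x = π, y = -π/6.
LHS = cos(x+y) ≈ -0.8660
RHS = cos(x) + cos(y) ≈ -0.1340
Since -0.8660 ≠ -0.1340, the equation fails at this point, so it cannot hold for all real values of x and y for which both sides are defined.
The correct expansion is cos(x+y) = cos(x)cos(y) - sin(x)sin(y); cosine is not additive.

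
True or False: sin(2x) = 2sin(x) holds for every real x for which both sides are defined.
False.

Claim: sin(2x) = 2sin(x).
Test a specific point where both sides are defined: x = π/3.
LHS = sin(2x) ≈ 0.8660
RHS = 2sin(x) ≈ 1.7321
Since 0.8660 ≠ 1.7321, the equation fails at this point, so it cannot hold for every real x for which both sides are defined.
The correct double-angle formula is sin(2x) = 2sin(x)cos(x).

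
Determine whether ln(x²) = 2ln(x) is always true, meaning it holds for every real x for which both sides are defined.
Yes, this is an identity.

Claim: ln(x²) = 2ln(x).
Reasoning: The right side requires x > 0. For x > 0, x² = (e^(ln x))² = e^(2ln x), so ln(x²) = 2ln(x). (For x < 0 the right side is undefined, so those values are outside the claim.)
So the two sides agree for every real x for which both sides are defined.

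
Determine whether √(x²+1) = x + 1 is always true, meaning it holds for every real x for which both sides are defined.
Claim: √(x²+1) = x + 1.
Test a specific point where both sides are defined: x = -3.
LHS = √(x²+1) ≈ 3.1623
RHS = x + 1 ≈ -2.0000
Since 3.1623 ≠ -2.0000, the equation fails at this point, so it cannot hold for every real x for which both sides are defined.
(x+1)² = x² + 2x + 1 ≠ x² + 1 unless x = 0.

Conclusion: No, this is NOT an identity.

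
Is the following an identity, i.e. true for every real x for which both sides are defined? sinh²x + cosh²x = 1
No, this is NOT an identity.

Claim: sinh²x + cosh²x = 1.
Test a specific point where both sides are defined: x = -3.
LHS = sinh²x + cosh²x ≈ 201.7156
RHS = 1 ≈ 1.0000
Since 201.7156 ≠ 1.0000, the equation fails at this point, so it cannot hold for every real x for which both sides are defined.
The correct hyperbolic identity is cosh²x - sinh²x = 1 (a difference); the sum sinh²x + cosh²x equals cosh(2x).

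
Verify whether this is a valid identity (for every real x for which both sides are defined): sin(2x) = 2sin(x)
Claim: sin(2x) = 2sin(x).
Test a specific point where both sides are defined: x = 2π/3.
LHS = sin(2x) ≈ -0.8660
RHS = 2sin(x) ≈ 1.7321
Since -0.8660 ≠ 1.7321, the equation fails at this point, so it cannot hold for every real x for which both sides are defined.
The correct double-angle formula is sin(2x) = 2sin(x)cos(x).

Conclusion: No, this is NOT an identity.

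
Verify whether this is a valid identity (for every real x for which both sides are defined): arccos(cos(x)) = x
No, this is NOT an identity.

Claim: arccos(cos(x)) = x.
Test a specific point where both sides are defined: x = -π/2.
LHS = arccos(cos(x)) ≈ 1.5708
RHS = x ≈ -1.5708
Since 1.5708 ≠ -1.5708, the equation fails at this point, so it cannot hold for every real x for which both sides are defined.
arccos only returns values in [0, π], so arccos(cos(x)) = x holds only for x in that interval, not for all real x.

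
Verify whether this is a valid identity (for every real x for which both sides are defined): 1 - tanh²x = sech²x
Yes, this is an identity.

Claim: 1 - tanh²x = sech²x.
Reasoning: Divide cosh²x - sinh²x = 1 through by cosh²x (never zero): 1 - tanh²x = 1/cosh²x = sech²x.
So the two sides agree for every real x for which both sides are defined.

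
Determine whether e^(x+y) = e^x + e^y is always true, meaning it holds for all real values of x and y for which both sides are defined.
Claim: e^(x+y) = e^x + e^y.
Test a specific point where both sides are defined: x = -2, y = 2.
LHS = e^(x+y) ≈ 1.0000
RHS = e^x + e^y ≈ 7.5244
Since 1.0000 ≠ 7.5244, the equation fails at this point, so it cannot hold for all real values of x and y for which both sides are defined.
The correct rule is e^(x+y) = e^x · e^y (a product, not a sum).

Conclusion: No, this is NOT an identity.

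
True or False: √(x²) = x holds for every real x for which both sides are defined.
Claim: √(x²) = x.
Test a specific point where both sides are defined: x = -1.
LHS = √(x²) ≈ 1.0000
RHS = x ≈ -1.0000
Since 1.0000 ≠ -1.0000, the equation fails at this point, so it cannot hold for every real x for which both sides are defined.
√(x²) = |x|, which differs from x whenever x < 0 (both sides are defined for every real x).

Conclusion: False.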